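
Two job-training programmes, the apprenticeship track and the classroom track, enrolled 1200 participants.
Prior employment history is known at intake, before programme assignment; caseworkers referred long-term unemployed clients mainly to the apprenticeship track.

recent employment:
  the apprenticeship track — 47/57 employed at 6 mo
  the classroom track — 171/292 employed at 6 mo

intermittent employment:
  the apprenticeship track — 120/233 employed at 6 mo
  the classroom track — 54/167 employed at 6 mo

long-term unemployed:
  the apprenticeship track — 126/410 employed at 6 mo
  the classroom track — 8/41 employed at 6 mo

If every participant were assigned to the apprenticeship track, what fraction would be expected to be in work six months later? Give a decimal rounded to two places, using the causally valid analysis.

Here prior employment history is a common cause — it drives both which programme a case falls under and the outcome. The crude comparison mixes populations; the stratum-specific rates are the causally relevant ones.
Standardising the apprenticeship track to the population prior employment history mix: 0.291·47/57 + 0.333·120/233 + 0.376·126/410 = 0.527.

0.53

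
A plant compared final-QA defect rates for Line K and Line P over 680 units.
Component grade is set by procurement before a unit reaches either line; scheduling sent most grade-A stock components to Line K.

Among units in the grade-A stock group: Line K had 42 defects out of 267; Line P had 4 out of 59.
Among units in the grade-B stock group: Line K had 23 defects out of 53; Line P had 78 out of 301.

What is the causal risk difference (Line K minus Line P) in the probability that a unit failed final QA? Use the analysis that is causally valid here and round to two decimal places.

+0.13

Component grade satisfies the back-door criterion: it is not a descendant of the line, and it blocks the spurious path from line to outcome. Adjusting for it (i.e., using the within-component grade rates) gives the causal effect.
Adjusting over the population distribution of component grade: 0.479·(0.157−0.068) + 0.521·(0.434−0.259) = +0.134.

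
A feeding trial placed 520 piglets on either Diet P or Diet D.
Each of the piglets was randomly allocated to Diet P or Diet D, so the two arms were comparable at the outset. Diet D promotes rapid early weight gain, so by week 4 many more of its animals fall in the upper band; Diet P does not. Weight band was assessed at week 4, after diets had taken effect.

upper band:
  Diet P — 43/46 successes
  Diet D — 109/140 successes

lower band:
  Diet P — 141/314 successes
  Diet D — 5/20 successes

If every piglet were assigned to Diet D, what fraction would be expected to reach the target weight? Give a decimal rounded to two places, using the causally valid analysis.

0.71

Within every week-4 weight band level Diet P has the higher rate, yet pooled Diet D does — Simpson's reversal.
Week-4 weight band lies on the pathway diet → week-4 weight band → outcome, so adjusting for it blocks the indirect effect. For the total causal effect of diet, use the unadjusted pooled rates.
So P(outcome | do(Diet D)) is just the pooled rate for Diet D: 114/160 = 0.713.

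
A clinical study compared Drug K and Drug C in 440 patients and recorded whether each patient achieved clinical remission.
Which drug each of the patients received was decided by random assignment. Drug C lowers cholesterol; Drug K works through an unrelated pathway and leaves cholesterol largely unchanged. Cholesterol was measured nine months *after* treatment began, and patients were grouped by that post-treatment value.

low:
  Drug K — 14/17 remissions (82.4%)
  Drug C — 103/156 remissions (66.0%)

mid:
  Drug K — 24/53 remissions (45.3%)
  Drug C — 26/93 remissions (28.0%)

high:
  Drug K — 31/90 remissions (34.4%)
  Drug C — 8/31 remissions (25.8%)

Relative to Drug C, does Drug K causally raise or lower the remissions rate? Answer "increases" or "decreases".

decreases

Within every cholesterol level Drug K has the higher rate, yet pooled Drug C does — Simpson's reversal.
Cholesterol here is a post-treatment variable shaped by the drug; conditioning on it would introduce bias rather than remove it. The overall comparison is the causal one.
Pooled: Drug K 43.1% vs Drug C 48.9%; Drug C is higher overall.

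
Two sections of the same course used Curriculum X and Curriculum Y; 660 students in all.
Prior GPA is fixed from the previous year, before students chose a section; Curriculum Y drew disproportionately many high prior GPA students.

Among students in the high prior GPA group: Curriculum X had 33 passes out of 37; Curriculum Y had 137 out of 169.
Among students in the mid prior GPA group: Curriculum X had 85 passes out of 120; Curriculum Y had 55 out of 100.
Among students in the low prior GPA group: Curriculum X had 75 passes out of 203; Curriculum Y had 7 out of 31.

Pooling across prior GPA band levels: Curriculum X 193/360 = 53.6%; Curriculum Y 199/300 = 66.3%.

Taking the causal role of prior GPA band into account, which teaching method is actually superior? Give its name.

Curriculum X

Here prior GPA band is a common cause — it drives both which teaching method a case falls under and the outcome. The crude comparison mixes populations; the stratum-specific rates are the causally relevant ones.
Within each level — high prior GPA: 89.2% vs 81.1%; mid prior GPA: 70.8% vs 55.0%; low prior GPA: 36.9% vs 22.6% — Curriculum X is higher every time.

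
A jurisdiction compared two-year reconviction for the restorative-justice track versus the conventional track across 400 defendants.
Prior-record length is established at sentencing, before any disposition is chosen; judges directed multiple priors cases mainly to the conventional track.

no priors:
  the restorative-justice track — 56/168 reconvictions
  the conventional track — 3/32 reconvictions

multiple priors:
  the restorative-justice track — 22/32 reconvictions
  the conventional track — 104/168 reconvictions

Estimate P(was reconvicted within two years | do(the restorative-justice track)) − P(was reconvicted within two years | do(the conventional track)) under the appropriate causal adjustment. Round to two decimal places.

Since prior-record length is a pre-existing factor (not a product of the disposition) and it affects the outcome on its own, it is a confounder. The stratified rates, not the pooled rate, identify the causal effect.
Adjusting over the population distribution of prior-record length: 0.500·(0.333−0.094) + 0.500·(0.688−0.619) = +0.154.

+0.15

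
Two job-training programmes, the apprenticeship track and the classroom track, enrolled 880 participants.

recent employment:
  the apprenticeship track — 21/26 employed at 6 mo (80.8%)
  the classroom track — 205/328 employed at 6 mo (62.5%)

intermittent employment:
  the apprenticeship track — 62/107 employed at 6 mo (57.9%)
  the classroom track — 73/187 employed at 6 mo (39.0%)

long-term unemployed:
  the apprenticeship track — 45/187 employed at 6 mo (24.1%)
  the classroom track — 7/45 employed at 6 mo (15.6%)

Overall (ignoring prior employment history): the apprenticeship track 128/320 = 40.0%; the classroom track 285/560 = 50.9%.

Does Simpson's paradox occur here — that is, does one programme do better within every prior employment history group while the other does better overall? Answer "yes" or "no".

Within each prior employment history level (recent employment 80.8% vs 62.5%; intermittent employment 57.9% vs 39.0%; long-term unemployed 24.1% vs 15.6%), the apprenticeship track has the higher rate every time. Pooled: 40.0% vs 50.9% — the classroom track has the higher rate overall. The two comparisons disagree.

yes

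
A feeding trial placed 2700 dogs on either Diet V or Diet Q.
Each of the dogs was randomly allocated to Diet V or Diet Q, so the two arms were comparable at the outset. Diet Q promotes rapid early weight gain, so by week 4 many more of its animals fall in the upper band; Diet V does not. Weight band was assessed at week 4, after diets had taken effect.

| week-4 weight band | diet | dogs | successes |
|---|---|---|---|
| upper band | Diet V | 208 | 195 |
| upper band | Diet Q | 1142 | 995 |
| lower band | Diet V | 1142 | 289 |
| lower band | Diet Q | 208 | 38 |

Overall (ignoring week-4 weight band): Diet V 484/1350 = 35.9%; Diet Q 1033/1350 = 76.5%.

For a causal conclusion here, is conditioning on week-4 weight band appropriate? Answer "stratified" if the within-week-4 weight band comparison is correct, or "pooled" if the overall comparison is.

pooled

The stratified and pooled comparisons disagree (Diet V wins within each week-4 weight band; Diet Q wins overall), so the answer turns on the causal role of week-4 weight band.
Stratifying would compare diets among dogs the diets themselves sorted into week-4 weight band groups — a form of selection on an intermediate. The unconditioned pooled rates give the total causal effect.
Pooled: Diet V 35.9% vs Diet Q 76.5%; Diet Q is higher overall.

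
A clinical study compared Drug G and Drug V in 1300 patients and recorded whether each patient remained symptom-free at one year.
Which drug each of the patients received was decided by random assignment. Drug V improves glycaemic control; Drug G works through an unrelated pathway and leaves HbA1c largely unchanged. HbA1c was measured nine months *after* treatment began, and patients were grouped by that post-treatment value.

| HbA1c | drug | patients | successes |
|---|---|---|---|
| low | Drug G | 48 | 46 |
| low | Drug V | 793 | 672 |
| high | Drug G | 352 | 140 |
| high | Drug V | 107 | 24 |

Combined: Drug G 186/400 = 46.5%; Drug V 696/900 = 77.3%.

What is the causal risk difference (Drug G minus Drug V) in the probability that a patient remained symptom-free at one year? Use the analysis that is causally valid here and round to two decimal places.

-0.31

HbA1c is downstream of the drug. One should not condition on a consequence of treatment, so the overall rates are the right comparison.
The causal difference is the pooled difference: 0.465 − 0.773 = -0.308.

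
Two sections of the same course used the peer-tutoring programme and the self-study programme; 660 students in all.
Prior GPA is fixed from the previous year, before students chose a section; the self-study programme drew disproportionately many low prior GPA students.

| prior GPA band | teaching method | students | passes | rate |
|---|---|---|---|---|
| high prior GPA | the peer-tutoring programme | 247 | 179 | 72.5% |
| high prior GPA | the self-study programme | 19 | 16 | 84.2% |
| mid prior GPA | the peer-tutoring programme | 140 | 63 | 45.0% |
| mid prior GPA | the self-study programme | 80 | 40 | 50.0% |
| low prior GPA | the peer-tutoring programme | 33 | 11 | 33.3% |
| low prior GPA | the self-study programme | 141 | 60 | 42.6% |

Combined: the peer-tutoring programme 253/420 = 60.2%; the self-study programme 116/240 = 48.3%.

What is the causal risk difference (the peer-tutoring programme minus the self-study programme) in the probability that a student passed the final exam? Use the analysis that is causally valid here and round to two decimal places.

Here prior GPA band is a common cause — it drives both which teaching method a case falls under and the outcome. The crude comparison mixes populations; the stratum-specific rates are the causally relevant ones.
Adjusting over the population distribution of prior GPA band: 0.403·(0.725−0.842) + 0.333·(0.450−0.500) + 0.264·(0.333−0.426) = -0.088.

-0.09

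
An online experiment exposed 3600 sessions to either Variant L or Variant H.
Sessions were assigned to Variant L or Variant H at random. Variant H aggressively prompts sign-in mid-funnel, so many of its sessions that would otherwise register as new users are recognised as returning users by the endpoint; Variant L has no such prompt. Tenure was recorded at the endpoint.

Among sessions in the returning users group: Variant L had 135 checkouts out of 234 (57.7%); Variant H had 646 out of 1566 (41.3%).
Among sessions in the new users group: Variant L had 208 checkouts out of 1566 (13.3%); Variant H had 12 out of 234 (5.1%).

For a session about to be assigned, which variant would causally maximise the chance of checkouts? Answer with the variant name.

Variant H

Within every user tenure level Variant L has the higher rate, yet pooled Variant H does — Simpson's reversal.
Because the variant influences user tenure, user tenure is a post-treatment mediator, not a confounder. Stratifying on it would bias the estimate; the causal effect is the crude pooled difference.
Pooled: Variant L 19.1% vs Variant H 36.6%; Variant H is higher overall.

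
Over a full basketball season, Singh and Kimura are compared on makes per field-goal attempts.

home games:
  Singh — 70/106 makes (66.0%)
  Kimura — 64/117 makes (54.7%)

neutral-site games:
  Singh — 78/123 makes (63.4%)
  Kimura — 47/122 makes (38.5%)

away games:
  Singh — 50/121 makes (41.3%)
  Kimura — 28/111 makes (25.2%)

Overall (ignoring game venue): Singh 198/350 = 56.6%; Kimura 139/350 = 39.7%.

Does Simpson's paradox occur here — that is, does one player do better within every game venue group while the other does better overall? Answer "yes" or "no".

Within each game venue level (home games 66.0% vs 54.7%; neutral-site games 63.4% vs 38.5%; away games 41.3% vs 25.2%), Singh has the higher rate every time. Pooled: 56.6% vs 39.7% — Singh has the higher rate overall. They agree.

no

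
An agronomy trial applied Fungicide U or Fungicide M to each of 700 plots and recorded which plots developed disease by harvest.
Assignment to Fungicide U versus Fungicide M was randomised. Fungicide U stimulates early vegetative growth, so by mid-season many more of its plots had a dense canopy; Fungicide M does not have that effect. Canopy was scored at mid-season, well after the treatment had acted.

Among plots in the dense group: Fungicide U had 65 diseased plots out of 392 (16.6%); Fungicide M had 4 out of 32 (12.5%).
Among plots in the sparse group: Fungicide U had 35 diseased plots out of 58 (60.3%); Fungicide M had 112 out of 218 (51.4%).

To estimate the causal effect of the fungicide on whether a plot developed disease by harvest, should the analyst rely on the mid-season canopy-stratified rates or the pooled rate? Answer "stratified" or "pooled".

pooled

The stratified and pooled comparisons disagree (Fungicide M wins within each mid-season canopy; Fungicide U wins overall), so the answer turns on the causal role of mid-season canopy.
Mid-season canopy is downstream of the fungicide. One should not condition on a consequence of treatment, so the overall rates are the right comparison.
Pooled: Fungicide U 22.2% vs Fungicide M 46.4%; Fungicide U is lower overall.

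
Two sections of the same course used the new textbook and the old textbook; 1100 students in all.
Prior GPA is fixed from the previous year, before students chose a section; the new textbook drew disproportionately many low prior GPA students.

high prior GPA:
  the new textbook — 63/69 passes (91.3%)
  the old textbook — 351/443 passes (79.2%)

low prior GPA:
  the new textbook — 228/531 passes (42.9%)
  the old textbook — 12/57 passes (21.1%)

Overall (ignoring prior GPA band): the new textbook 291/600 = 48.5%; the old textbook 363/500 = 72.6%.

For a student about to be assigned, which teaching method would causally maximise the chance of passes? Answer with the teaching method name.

The prior GPA band-specific comparison favours the new textbook throughout, but the pooled figures favour the old textbook. The question is whether to condition on prior GPA band.
Nothing the teaching method does changes prior GPA band; the imbalance is an allocation artefact. With prior GPA band also predicting the outcome, the pooled figure is confounded, and the within-stratum comparison is the causal one.
Within each level — high prior GPA: 91.3% vs 79.2%; low prior GPA: 42.9% vs 21.1% — the new textbook is higher every time.

the new textbook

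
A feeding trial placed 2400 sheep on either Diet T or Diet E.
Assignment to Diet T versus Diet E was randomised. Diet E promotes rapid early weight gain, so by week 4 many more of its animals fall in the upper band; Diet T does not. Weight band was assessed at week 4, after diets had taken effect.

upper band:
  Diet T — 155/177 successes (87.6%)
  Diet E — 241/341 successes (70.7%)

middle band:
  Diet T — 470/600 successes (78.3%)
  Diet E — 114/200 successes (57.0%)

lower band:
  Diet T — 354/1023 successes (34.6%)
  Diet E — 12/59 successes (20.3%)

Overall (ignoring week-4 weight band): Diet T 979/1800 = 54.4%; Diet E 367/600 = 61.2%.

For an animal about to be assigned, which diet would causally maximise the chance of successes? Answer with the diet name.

Diet T is higher inside every week-4 weight band stratum but Diet E is higher in aggregate. Whether to stratify depends on how week-4 weight band relates to the diet.
Week-4 weight band here is a post-treatment variable shaped by the diet; conditioning on it would introduce bias rather than remove it. The overall comparison is the causal one.
Pooled: Diet T 54.4% vs Diet E 61.2%; Diet E is higher overall.

Diet E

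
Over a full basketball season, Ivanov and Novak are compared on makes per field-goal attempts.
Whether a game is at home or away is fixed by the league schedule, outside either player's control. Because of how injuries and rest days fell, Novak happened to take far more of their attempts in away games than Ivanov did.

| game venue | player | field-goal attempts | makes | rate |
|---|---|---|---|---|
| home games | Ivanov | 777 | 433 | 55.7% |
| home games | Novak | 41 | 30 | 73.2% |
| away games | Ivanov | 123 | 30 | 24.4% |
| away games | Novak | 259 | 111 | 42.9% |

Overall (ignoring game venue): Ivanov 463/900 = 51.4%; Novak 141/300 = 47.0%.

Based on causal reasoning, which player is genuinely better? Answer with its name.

Novak

Game venue satisfies the back-door criterion: it is not a descendant of the player, and it blocks the spurious path from player to outcome. Adjusting for it (i.e., using the within-game venue rates) gives the causal effect.
Within each level — home games: 55.7% vs 73.2%; away games: 24.4% vs 42.9% — Novak is higher every time.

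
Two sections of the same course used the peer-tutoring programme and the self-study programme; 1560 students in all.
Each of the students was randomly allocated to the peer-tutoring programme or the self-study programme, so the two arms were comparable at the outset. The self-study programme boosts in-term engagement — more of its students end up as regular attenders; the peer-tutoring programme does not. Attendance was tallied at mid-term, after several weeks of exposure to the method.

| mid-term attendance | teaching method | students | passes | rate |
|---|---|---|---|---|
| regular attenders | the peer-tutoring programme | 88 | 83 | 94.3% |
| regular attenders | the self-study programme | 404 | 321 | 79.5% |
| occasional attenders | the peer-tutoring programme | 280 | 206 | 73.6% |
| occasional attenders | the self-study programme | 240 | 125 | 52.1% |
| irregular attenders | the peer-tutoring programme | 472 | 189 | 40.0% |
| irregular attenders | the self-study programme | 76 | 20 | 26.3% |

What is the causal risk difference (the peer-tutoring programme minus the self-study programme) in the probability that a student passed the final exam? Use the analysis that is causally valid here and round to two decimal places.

The distribution of mid-term attendance is itself part of what the teaching method does — it is an intermediate outcome. Holding it fixed would remove that part of the effect; the total effect is the pooled difference.
The causal difference is the pooled difference: 0.569 − 0.647 = -0.078.

-0.08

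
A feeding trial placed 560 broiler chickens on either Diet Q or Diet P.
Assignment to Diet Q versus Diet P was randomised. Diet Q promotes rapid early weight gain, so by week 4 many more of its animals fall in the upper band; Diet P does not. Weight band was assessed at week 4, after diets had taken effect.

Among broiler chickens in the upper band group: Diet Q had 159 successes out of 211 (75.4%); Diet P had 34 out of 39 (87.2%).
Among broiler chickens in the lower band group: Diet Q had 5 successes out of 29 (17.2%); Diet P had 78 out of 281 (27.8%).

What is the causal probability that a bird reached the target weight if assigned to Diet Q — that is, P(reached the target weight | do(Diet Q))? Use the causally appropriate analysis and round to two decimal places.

0.68

The stratified and pooled comparisons disagree (Diet P wins within each week-4 weight band; Diet Q wins overall), so the answer turns on the causal role of week-4 weight band.
Because the diet influences week-4 weight band, week-4 weight band is a post-treatment mediator, not a confounder. Stratifying on it would bias the estimate; the causal effect is the crude pooled difference.
So P(outcome | do(Diet Q)) is just the pooled rate for Diet Q: 164/240 = 0.683.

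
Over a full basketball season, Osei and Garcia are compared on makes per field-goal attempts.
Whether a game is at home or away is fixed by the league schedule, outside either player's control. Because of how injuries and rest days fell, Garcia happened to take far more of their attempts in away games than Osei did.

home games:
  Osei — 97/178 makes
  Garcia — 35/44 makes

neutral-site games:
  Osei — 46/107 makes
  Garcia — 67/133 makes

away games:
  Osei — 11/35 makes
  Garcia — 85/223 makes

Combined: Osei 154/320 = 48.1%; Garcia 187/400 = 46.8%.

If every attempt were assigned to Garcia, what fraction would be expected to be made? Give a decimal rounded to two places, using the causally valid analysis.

Nothing the player does changes game venue; the imbalance is an allocation artefact. With game venue also predicting the outcome, the pooled figure is confounded, and the within-stratum comparison is the causal one.
Standardising Garcia to the population game venue mix: 0.308·35/44 + 0.333·67/133 + 0.358·85/223 = 0.550.

0.55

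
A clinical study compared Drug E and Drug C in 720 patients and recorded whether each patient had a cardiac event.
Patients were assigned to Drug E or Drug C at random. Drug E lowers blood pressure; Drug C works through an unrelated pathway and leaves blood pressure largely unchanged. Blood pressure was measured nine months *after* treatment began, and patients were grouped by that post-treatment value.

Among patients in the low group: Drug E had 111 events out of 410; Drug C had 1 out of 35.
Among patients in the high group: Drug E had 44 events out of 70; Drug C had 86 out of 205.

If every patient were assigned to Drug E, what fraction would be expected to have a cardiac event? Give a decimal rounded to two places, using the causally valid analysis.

0.32

Blood pressure lies on the pathway drug → blood pressure → outcome, so adjusting for it blocks the indirect effect. For the total causal effect of drug, use the unadjusted pooled rates.
So P(outcome | do(Drug E)) is just the pooled rate for Drug E: 155/480 = 0.323.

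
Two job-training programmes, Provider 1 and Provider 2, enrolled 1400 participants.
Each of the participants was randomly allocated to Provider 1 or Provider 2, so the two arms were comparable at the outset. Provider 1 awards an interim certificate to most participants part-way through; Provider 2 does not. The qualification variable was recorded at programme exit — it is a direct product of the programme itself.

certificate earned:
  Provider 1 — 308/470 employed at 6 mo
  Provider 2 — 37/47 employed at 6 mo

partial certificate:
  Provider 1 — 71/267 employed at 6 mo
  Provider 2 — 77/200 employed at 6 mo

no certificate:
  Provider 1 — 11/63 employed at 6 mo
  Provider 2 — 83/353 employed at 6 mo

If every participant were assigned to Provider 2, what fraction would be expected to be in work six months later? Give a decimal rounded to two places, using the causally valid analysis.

0.33

Provider 2 is higher inside every qualification attained during the programme stratum but Provider 1 is higher in aggregate. Whether to stratify depends on how qualification attained during the programme relates to the programme.
Stratifying would compare programmes among participants the programmes themselves sorted into qualification attained during the programme groups — a form of selection on an intermediate. The unconditioned pooled rates give the total causal effect.
So P(outcome | do(Provider 2)) is just the pooled rate for Provider 2: 197/600 = 0.328.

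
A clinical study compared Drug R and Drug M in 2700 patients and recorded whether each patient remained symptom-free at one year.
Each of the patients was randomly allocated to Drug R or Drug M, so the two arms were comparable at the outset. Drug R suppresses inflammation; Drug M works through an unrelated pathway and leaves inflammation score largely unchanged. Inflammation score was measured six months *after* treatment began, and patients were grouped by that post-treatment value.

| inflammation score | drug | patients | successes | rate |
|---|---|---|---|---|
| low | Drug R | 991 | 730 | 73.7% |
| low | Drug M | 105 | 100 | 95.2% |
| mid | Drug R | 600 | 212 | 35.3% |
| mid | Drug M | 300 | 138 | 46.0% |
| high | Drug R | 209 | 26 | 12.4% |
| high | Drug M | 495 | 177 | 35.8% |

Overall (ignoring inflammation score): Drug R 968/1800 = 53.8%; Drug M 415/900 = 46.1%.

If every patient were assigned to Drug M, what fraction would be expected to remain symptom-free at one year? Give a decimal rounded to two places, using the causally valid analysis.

The distribution of inflammation score is itself part of what the drug does — it is an intermediate outcome. Holding it fixed would remove that part of the effect; the total effect is the pooled difference.
So P(outcome | do(Drug M)) is just the pooled rate for Drug M: 415/900 = 0.461.

0.46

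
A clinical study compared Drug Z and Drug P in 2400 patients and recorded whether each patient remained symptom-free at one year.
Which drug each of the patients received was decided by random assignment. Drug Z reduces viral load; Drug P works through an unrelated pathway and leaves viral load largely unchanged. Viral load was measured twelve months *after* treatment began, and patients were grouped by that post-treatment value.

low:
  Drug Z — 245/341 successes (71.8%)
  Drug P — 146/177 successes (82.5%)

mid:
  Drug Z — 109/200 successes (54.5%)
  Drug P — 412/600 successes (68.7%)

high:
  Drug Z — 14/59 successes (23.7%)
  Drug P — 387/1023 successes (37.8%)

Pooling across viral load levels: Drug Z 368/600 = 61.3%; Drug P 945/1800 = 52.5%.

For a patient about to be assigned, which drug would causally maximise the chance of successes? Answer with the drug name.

Viral load is downstream of the drug. One should not condition on a consequence of treatment, so the overall rates are the right comparison.
Pooled: Drug Z 61.3% vs Drug P 52.5%; Drug Z is higher overall.

Drug Z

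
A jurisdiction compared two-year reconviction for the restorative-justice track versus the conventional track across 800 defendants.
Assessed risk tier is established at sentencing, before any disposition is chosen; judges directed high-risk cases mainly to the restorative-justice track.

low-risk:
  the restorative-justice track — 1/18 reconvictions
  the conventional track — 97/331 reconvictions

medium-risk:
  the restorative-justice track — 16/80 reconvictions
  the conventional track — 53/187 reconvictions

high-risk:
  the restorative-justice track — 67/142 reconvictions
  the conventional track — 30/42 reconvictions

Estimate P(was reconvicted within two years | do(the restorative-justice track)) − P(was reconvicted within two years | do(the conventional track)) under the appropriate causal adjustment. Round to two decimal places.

The stratified and pooled comparisons disagree (the restorative-justice track wins within each assessed risk tier; the conventional track wins overall), so the answer turns on the causal role of assessed risk tier.
Assessed risk tier differs across dispositions for reasons unrelated to any effect of the disposition itself, and it separately predicts the outcome — a classic confounder. We must compare within assessed risk tier levels.
Adjusting over the population distribution of assessed risk tier: 0.436·(0.056−0.293) + 0.334·(0.200−0.283) + 0.230·(0.472−0.714) = -0.187.

-0.19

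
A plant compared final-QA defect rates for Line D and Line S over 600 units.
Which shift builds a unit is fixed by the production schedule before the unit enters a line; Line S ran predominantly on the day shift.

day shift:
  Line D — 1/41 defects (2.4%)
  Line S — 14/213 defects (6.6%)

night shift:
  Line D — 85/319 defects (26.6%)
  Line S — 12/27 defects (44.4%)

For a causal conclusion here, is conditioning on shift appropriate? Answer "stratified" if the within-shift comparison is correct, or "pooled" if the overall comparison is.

The imbalance in shift arose from how units were allocated, not from anything the line did; and shift independently affects the outcome. The pooled gap is confounded — condition on shift.
Within each level — day shift: 2.4% vs 6.6%; night shift: 26.6% vs 44.4% — Line D is lower every time.

stratified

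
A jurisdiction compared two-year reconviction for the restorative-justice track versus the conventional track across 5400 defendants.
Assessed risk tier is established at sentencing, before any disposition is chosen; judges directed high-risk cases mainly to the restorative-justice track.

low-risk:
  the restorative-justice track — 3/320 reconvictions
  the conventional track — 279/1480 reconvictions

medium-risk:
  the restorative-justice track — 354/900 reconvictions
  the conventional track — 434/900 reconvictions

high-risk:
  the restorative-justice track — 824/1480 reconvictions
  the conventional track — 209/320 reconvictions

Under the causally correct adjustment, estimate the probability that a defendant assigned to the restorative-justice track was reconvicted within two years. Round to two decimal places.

0.32

The imbalance in assessed risk tier arose from how defendants were allocated, not from anything the disposition did; and assessed risk tier independently affects the outcome. The pooled gap is confounded — condition on assessed risk tier.
Standardising the restorative-justice track to the population assessed risk tier mix: 0.333·3/320 + 0.333·354/900 + 0.333·824/1480 = 0.320.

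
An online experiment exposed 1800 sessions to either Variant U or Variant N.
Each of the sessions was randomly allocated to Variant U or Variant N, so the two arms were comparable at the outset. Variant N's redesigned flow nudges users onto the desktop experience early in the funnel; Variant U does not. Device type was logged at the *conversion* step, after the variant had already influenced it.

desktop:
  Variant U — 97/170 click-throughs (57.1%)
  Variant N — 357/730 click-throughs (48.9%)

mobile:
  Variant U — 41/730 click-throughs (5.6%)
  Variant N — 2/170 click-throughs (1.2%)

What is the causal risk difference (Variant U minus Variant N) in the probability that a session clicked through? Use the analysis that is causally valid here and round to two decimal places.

The distribution of device type is itself part of what the variant does — it is an intermediate outcome. Holding it fixed would remove that part of the effect; the total effect is the pooled difference.
The causal difference is the pooled difference: 0.153 − 0.399 = -0.246.

-0.25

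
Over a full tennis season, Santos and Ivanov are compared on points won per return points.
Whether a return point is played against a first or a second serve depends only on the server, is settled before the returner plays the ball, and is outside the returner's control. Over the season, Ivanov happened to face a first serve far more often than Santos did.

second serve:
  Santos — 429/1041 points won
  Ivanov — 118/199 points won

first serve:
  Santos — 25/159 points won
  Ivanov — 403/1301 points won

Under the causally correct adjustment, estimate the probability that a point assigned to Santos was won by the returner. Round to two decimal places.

Within every serve type level Ivanov has the higher rate, yet pooled Santos does — Simpson's reversal.
Nothing the player does changes serve type; the imbalance is an allocation artefact. With serve type also predicting the outcome, the pooled figure is confounded, and the within-stratum comparison is the causal one.
Standardising Santos to the population serve type mix: 0.459·429/1041 + 0.541·25/159 = 0.274.

0.27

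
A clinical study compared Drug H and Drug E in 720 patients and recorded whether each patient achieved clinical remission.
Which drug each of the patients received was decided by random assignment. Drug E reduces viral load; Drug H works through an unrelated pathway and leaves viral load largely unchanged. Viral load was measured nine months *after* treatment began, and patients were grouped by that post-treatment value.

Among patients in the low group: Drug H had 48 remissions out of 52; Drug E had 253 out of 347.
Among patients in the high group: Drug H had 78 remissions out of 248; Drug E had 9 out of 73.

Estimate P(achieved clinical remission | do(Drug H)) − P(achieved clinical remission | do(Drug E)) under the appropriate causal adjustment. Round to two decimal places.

Viral load is downstream of the drug. One should not condition on a consequence of treatment, so the overall rates are the right comparison.
The causal difference is the pooled difference: 0.420 − 0.624 = -0.204.

-0.20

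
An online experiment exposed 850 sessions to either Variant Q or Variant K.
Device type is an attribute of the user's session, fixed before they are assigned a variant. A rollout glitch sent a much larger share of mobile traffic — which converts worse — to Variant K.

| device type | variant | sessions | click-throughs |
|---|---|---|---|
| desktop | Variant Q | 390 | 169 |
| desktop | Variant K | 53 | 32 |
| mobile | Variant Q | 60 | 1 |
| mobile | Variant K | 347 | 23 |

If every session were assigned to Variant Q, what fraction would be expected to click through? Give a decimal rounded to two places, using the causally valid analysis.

The stratified and pooled comparisons disagree (Variant K wins within each device type; Variant Q wins overall), so the answer turns on the causal role of device type.
Here device type is a common cause — it drives both which variant a case falls under and the outcome. The crude comparison mixes populations; the stratum-specific rates are the causally relevant ones.
Standardising Variant Q to the population device type mix: 0.521·169/390 + 0.479·1/60 = 0.234.

0.23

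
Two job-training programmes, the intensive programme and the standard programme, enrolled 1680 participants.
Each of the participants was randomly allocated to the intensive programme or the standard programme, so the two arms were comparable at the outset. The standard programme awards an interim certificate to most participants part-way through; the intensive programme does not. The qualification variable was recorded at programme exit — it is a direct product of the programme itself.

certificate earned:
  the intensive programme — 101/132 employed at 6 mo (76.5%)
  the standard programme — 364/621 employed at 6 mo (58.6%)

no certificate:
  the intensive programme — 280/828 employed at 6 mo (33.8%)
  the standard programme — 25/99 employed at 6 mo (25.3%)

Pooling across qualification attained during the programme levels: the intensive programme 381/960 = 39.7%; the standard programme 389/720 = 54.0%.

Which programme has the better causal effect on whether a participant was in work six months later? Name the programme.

Stratifying would compare programmes among participants the programmes themselves sorted into qualification attained during the programme groups — a form of selection on an intermediate. The unconditioned pooled rates give the total causal effect.
Pooled: the intensive programme 39.7% vs the standard programme 54.0%; the standard programme is higher overall.

the standard programme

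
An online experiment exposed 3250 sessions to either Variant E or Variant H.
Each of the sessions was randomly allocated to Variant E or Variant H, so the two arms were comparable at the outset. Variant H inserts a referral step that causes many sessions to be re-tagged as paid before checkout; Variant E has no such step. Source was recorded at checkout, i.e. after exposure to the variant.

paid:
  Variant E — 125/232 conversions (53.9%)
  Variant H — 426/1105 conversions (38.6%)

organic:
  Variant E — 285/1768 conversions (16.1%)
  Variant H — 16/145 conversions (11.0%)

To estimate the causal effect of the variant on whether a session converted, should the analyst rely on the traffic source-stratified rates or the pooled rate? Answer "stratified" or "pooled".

The traffic source-specific comparison favours Variant E throughout, but the pooled figures favour Variant H. The question is whether to condition on traffic source.
Traffic source is recorded after the variant and is itself shifted by it — it sits on the causal path from variant to outcome. Conditioning on a mediator would strip out part of the effect we want; the pooled comparison gives the total causal effect.
Pooled: Variant E 20.5% vs Variant H 35.4%; Variant H is higher overall.

pooled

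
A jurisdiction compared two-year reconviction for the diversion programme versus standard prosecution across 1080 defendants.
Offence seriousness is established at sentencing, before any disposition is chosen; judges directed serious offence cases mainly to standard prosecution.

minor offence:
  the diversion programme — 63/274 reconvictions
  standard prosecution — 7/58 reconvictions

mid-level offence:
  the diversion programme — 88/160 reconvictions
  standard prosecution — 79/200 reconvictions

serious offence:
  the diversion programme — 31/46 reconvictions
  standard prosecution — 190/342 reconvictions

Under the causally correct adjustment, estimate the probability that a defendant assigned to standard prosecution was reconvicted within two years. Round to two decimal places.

Since offence seriousness is a pre-existing factor (not a product of the disposition) and it affects the outcome on its own, it is a confounder. The stratified rates, not the pooled rate, identify the causal effect.
Standardising standard prosecution to the population offence seriousness mix: 0.307·7/58 + 0.333·79/200 + 0.359·190/342 = 0.368.

0.37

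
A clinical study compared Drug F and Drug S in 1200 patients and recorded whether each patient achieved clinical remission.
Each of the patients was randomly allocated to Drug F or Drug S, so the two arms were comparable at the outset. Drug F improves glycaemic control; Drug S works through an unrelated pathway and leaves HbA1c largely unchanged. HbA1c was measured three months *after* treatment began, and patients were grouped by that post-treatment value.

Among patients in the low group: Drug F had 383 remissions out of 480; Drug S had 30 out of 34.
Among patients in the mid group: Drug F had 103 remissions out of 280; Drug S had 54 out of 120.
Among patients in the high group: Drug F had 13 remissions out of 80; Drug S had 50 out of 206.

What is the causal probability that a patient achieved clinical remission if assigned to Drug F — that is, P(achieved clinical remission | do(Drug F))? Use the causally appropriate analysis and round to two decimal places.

0.59

HbA1c here is a post-treatment variable shaped by the drug; conditioning on it would introduce bias rather than remove it. The overall comparison is the causal one.
So P(outcome | do(Drug F)) is just the pooled rate for Drug F: 499/840 = 0.594.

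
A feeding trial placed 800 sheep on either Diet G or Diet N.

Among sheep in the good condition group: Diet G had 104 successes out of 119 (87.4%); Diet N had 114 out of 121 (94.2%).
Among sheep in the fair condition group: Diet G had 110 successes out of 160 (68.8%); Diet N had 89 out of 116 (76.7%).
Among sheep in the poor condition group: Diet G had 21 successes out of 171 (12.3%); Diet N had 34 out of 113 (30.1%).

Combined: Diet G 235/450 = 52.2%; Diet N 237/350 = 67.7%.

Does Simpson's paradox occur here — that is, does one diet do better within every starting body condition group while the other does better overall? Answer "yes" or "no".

Within each starting body condition level (good condition 87.4% vs 94.2%; fair condition 68.8% vs 76.7%; poor condition 12.3% vs 30.1%), Diet N has the higher rate every time. Pooled: 52.2% vs 67.7% — Diet N has the higher rate overall. They agree.

no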